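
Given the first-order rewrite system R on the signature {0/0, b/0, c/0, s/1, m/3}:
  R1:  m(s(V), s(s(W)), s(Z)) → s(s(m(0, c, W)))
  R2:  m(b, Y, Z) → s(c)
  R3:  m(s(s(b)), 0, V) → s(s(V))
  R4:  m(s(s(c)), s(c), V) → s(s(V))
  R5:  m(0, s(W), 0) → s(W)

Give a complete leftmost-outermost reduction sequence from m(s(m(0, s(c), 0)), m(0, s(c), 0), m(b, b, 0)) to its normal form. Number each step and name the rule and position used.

s(s(s(c)))

1. m(s(m(0, s(c), 0)), m(0, s(c), 0), m(b, b, 0))  →  m(s(s(c)), m(0, s(c), 0), m(b, b, 0))   [R5 at 1.1]
2. m(s(s(c)), m(0, s(c), 0), m(b, b, 0))  →  m(s(s(c)), s(c), m(b, b, 0))   [R5 at 2]
3. m(s(s(c)), s(c), m(b, b, 0))  →  s(s(m(b, b, 0)))   [R4 at ε]
4. s(s(m(b, b, 0)))  →  s(s(s(c)))   [R2 at 1.1]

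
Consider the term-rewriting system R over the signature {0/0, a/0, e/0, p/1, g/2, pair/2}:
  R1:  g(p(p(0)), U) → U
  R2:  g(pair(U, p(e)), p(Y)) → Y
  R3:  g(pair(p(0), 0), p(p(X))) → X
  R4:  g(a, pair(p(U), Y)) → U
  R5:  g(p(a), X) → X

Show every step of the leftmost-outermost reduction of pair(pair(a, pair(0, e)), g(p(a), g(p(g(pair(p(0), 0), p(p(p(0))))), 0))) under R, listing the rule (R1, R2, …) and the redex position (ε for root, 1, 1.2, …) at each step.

pair(pair(a, pair(0, e)), 0)

1. pair(pair(a, pair(0, e)), g(p(a), g(p(g(pair(p(0), 0), p(p(p(0))))), 0)))  →  pair(pair(a, pair(0, e)), g(p(g(pair(p(0), 0), p(p(p(0))))), 0))   [R5 at 2]
2. pair(pair(a, pair(0, e)), g(p(g(pair(p(0), 0), p(p(p(0))))), 0))  →  pair(pair(a, pair(0, e)), g(p(p(0)), 0))   [R3 at 2.1.1]
3. pair(pair(a, pair(0, e)), g(p(p(0)), 0))  →  pair(pair(a, pair(0, e)), 0)   [R1 at 2]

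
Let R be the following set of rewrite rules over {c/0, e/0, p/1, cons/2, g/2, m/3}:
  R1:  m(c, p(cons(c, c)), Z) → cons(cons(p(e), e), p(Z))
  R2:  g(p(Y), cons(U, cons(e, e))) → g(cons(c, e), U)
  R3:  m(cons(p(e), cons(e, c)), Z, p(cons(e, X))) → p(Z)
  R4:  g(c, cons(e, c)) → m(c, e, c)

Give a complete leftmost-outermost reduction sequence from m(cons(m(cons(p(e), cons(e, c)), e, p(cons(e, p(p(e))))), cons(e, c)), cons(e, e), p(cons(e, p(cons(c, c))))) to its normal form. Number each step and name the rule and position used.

1. m(cons(m(cons(p(e), cons(e, c)), e, p(cons(e, p(p(e))))), cons(e, c)), cons(e, e), p(cons(e, p(cons(c, c)))))  →  m(cons(p(e), cons(e, c)), cons(e, e), p(cons(e, p(cons(c, c)))))   [R3 at 1.1]
2. m(cons(p(e), cons(e, c)), cons(e, e), p(cons(e, p(cons(c, c)))))  →  p(cons(e, e))   [R3 at ε]

p(cons(e, e))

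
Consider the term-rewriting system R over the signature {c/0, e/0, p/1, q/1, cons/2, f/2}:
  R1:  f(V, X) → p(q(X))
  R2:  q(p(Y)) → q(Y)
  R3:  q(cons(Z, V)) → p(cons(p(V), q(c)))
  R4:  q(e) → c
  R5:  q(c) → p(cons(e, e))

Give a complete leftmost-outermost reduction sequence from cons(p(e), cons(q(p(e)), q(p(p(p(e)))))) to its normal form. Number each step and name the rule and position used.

cons(p(e), cons(c, c))

1. cons(p(e), cons(q(p(e)), q(p(p(p(e))))))  →  cons(p(e), cons(q(e), q(p(p(p(e))))))   [R2 at 2.1]
2. cons(p(e), cons(q(e), q(p(p(p(e))))))  →  cons(p(e), cons(c, q(p(p(p(e))))))   [R4 at 2.1]
3. cons(p(e), cons(c, q(p(p(p(e))))))  →  cons(p(e), cons(c, q(p(p(e)))))   [R2 at 2.2]
4. cons(p(e), cons(c, q(p(p(e)))))  →  cons(p(e), cons(c, q(p(e))))   [R2 at 2.2]
5. cons(p(e), cons(c, q(p(e))))  →  cons(p(e), cons(c, q(e)))   [R2 at 2.2]
6. cons(p(e), cons(c, q(e)))  →  cons(p(e), cons(c, c))   [R4 at 2.2]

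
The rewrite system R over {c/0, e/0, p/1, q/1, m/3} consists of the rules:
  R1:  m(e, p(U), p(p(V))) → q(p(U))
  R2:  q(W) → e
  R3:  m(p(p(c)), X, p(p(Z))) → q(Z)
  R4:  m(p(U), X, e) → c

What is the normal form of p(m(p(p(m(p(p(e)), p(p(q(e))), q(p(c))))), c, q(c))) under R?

p(c)

1. p(m(p(p(m(p(p(e)), p(p(q(e))), q(p(c))))), c, q(c)))  →  p(m(p(p(m(p(p(e)), p(p(e)), q(p(c))))), c, q(c)))   [R2 at 1.1.1.1.2.1.1]
2. p(m(p(p(m(p(p(e)), p(p(e)), q(p(c))))), c, q(c)))  →  p(m(p(p(m(p(p(e)), p(p(e)), e))), c, q(c)))   [R2 at 1.1.1.1.3]
3. p(m(p(p(m(p(p(e)), p(p(e)), e))), c, q(c)))  →  p(m(p(p(c)), c, q(c)))   [R4 at 1.1.1.1]
4. p(m(p(p(c)), c, q(c)))  →  p(m(p(p(c)), c, e))   [R2 at 1.3]
5. p(m(p(p(c)), c, e))  →  p(c)   [R4 at 1]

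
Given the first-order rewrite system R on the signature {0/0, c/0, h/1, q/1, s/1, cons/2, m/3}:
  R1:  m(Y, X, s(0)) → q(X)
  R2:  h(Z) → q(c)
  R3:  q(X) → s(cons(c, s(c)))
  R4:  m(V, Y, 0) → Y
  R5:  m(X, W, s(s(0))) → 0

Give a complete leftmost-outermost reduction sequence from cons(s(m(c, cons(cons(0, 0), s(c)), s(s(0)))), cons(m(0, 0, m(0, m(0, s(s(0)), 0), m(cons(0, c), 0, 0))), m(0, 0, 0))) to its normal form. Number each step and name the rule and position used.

cons(s(0), cons(0, 0))

1. cons(s(m(c, cons(cons(0, 0), s(c)), s(s(0)))), cons(m(0, 0, m(0, m(0, s(s(0)), 0), m(cons(0, c), 0, 0))), m(0, 0, 0)))  →  cons(s(0), cons(m(0, 0, m(0, m(0, s(s(0)), 0), m(cons(0, c), 0, 0))), m(0, 0, 0)))   [R5 at 1.1]
2. cons(s(0), cons(m(0, 0, m(0, m(0, s(s(0)), 0), m(cons(0, c), 0, 0))), m(0, 0, 0)))  →  cons(s(0), cons(m(0, 0, m(0, s(s(0)), m(cons(0, c), 0, 0))), m(0, 0, 0)))   [R4 at 2.1.3.2]
3. cons(s(0), cons(m(0, 0, m(0, s(s(0)), m(cons(0, c), 0, 0))), m(0, 0, 0)))  →  cons(s(0), cons(m(0, 0, m(0, s(s(0)), 0)), m(0, 0, 0)))   [R4 at 2.1.3.3]
4. cons(s(0), cons(m(0, 0, m(0, s(s(0)), 0)), m(0, 0, 0)))  →  cons(s(0), cons(m(0, 0, s(s(0))), m(0, 0, 0)))   [R4 at 2.1.3]
5. cons(s(0), cons(m(0, 0, s(s(0))), m(0, 0, 0)))  →  cons(s(0), cons(0, m(0, 0, 0)))   [R5 at 2.1]
6. cons(s(0), cons(0, m(0, 0, 0)))  →  cons(s(0), cons(0, 0))   [R4 at 2.2]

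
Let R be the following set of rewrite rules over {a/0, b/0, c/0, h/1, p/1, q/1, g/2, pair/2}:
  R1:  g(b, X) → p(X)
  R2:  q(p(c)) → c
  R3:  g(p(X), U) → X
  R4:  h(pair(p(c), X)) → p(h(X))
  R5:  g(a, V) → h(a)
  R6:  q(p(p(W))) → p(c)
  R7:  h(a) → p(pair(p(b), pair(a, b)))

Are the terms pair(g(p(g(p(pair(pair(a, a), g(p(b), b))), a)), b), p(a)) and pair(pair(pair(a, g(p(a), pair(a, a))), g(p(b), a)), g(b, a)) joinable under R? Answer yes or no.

yes — NF(t₁) = pair(pair(pair(a, a), b), p(a)), NF(t₂) = pair(pair(pair(a, a), b), p(a))

Reduce t₁ = pair(g(p(g(p(pair(pair(a, a), g(p(b), b))), a)), b), p(a)):
1. pair(g(p(g(p(pair(pair(a, a), g(p(b), b))), a)), b), p(a))  →  pair(g(p(pair(pair(a, a), g(p(b), b))), a), p(a))   [R3 at 1]
2. pair(g(p(pair(pair(a, a), g(p(b), b))), a), p(a))  →  pair(pair(pair(a, a), g(p(b), b)), p(a))   [R3 at 1]
3. pair(pair(pair(a, a), g(p(b), b)), p(a))  →  pair(pair(pair(a, a), b), p(a))   [R3 at 1.2]

Reduce t₂ = pair(pair(pair(a, g(p(a), pair(a, a))), g(p(b), a)), g(b, a)):
1. pair(pair(pair(a, g(p(a), pair(a, a))), g(p(b), a)), g(b, a))  →  pair(pair(pair(a, a), g(p(b), a)), g(b, a))   [R3 at 1.1.2]
2. pair(pair(pair(a, a), g(p(b), a)), g(b, a))  →  pair(pair(pair(a, a), b), g(b, a))   [R3 at 1.2]
3. pair(pair(pair(a, a), b), g(b, a))  →  pair(pair(pair(a, a), b), p(a))   [R1 at 2]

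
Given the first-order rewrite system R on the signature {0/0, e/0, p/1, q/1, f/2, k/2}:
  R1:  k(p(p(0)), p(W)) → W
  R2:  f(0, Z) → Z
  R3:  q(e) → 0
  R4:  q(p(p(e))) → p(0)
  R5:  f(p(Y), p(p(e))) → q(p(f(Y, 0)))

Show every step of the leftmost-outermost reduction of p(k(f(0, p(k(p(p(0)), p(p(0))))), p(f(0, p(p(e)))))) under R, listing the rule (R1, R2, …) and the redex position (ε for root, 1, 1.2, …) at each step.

p(p(p(e)))

1. p(k(f(0, p(k(p(p(0)), p(p(0))))), p(f(0, p(p(e))))))  →  p(k(p(k(p(p(0)), p(p(0)))), p(f(0, p(p(e))))))   [R2 at 1.1]
2. p(k(p(k(p(p(0)), p(p(0)))), p(f(0, p(p(e))))))  →  p(k(p(p(0)), p(f(0, p(p(e))))))   [R1 at 1.1.1]
3. p(k(p(p(0)), p(f(0, p(p(e))))))  →  p(f(0, p(p(e))))   [R1 at 1]
4. p(f(0, p(p(e))))  →  p(p(p(e)))   [R2 at 1]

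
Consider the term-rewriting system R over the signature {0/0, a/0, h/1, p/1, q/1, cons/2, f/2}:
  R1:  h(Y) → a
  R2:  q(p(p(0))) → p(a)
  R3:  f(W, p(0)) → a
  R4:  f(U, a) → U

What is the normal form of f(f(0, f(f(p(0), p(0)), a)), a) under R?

0

1. f(f(0, f(f(p(0), p(0)), a)), a)  →  f(0, f(f(p(0), p(0)), a))   [R4 at ε]
2. f(0, f(f(p(0), p(0)), a))  →  f(0, f(p(0), p(0)))   [R4 at 2]
3. f(0, f(p(0), p(0)))  →  f(0, a)   [R3 at 2]
4. f(0, a)  →  0   [R4 at ε]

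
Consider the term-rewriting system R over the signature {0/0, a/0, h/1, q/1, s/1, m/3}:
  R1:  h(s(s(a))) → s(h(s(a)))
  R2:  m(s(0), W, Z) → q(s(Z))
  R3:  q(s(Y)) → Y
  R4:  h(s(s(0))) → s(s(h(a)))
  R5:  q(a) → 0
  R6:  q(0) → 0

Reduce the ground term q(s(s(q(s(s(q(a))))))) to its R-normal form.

1. q(s(s(q(s(s(q(a)))))))  →  s(q(s(s(q(a)))))   [R3 at ε]
2. s(q(s(s(q(a)))))  →  s(s(q(a)))   [R3 at 1]
3. s(s(q(a)))  →  s(s(0))   [R5 at 1.1]

s(s(0))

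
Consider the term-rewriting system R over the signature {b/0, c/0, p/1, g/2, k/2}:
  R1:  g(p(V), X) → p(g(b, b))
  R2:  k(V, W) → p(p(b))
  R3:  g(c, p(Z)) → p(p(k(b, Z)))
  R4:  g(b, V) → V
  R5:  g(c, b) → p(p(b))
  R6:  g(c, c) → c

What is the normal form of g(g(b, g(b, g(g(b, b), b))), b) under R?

1. g(g(b, g(b, g(g(b, b), b))), b)  →  g(g(b, g(g(b, b), b)), b)   [R4 at 1]
2. g(g(b, g(g(b, b), b)), b)  →  g(g(g(b, b), b), b)   [R4 at 1]
3. g(g(g(b, b), b), b)  →  g(g(b, b), b)   [R4 at 1.1]
4. g(g(b, b), b)  →  g(b, b)   [R4 at 1]
5. g(b, b)  →  b   [R4 at ε]

b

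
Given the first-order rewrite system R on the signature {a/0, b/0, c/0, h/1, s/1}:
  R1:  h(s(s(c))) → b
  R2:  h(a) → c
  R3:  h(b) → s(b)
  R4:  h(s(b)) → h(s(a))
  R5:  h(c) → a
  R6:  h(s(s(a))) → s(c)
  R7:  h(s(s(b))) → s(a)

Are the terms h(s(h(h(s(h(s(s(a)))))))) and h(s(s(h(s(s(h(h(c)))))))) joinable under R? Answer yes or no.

Reduce t₁ = h(s(h(h(s(h(s(s(a)))))))):
1. h(s(h(h(s(h(s(s(a))))))))  →  h(s(h(h(s(s(c))))))   [R6 at 1.1.1.1.1]
2. h(s(h(h(s(s(c))))))  →  h(s(h(b)))   [R1 at 1.1.1]
3. h(s(h(b)))  →  h(s(s(b)))   [R3 at 1.1]
4. h(s(s(b)))  →  s(a)   [R7 at ε]

Reduce t₂ = h(s(s(h(s(s(h(h(c)))))))):
1. h(s(s(h(s(s(h(h(c))))))))  →  h(s(s(h(s(s(h(a)))))))   [R5 at 1.1.1.1.1.1.1]
2. h(s(s(h(s(s(h(a)))))))  →  h(s(s(h(s(s(c))))))   [R2 at 1.1.1.1.1.1]
3. h(s(s(h(s(s(c))))))  →  h(s(s(b)))   [R1 at 1.1.1]
4. h(s(s(b)))  →  s(a)   [R7 at ε]

yes — NF(t₁) = s(a), NF(t₂) = s(a)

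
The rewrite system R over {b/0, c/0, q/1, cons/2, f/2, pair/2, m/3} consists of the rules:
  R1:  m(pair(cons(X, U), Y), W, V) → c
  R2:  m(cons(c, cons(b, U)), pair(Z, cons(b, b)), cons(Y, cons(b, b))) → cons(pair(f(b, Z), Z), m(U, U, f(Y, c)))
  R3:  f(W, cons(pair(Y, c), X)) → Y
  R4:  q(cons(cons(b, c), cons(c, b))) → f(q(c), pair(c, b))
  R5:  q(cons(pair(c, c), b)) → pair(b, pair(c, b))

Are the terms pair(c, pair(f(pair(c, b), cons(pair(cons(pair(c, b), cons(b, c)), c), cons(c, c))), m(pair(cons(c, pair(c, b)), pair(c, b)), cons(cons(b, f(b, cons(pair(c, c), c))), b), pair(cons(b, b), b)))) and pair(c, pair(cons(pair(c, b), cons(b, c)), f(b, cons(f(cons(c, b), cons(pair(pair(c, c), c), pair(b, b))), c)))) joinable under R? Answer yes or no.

Reduce t₁ = pair(c, pair(f(pair(c, b), cons(pair(cons(pair(c, b), cons(b, c)), c), cons(c, c))), m(pair(cons(c, pair(c, b)), pair(c, b)), cons(cons(b, f(b, cons(pair(c, c), c))), b), pair(cons(b, b), b)))):
1. pair(c, pair(f(pair(c, b), cons(pair(cons(pair(c, b), cons(b, c)), c), cons(c, c))), m(pair(cons(c, pair(c, b)), pair(c, b)), cons(cons(b, f(b, cons(pair(c, c), c))), b), pair(cons(b, b), b))))  →  pair(c, pair(cons(pair(c, b), cons(b, c)), m(pair(cons(c, pair(c, b)), pair(c, b)), cons(cons(b, f(b, cons(pair(c, c), c))), b), pair(cons(b, b), b))))   [R3 at 2.1]
2. pair(c, pair(cons(pair(c, b), cons(b, c)), m(pair(cons(c, pair(c, b)), pair(c, b)), cons(cons(b, f(b, cons(pair(c, c), c))), b), pair(cons(b, b), b))))  →  pair(c, pair(cons(pair(c, b), cons(b, c)), c))   [R1 at 2.2]

Reduce t₂ = pair(c, pair(cons(pair(c, b), cons(b, c)), f(b, cons(f(cons(c, b), cons(pair(pair(c, c), c), pair(b, b))), c)))):
1. pair(c, pair(cons(pair(c, b), cons(b, c)), f(b, cons(f(cons(c, b), cons(pair(pair(c, c), c), pair(b, b))), c))))  →  pair(c, pair(cons(pair(c, b), cons(b, c)), f(b, cons(pair(c, c), c))))   [R3 at 2.2.2.1]
2. pair(c, pair(cons(pair(c, b), cons(b, c)), f(b, cons(pair(c, c), c))))  →  pair(c, pair(cons(pair(c, b), cons(b, c)), c))   [R3 at 2.2]

yes — NF(t₁) = pair(c, pair(cons(pair(c, b), cons(b, c)), c)), NF(t₂) = pair(c, pair(cons(pair(c, b), cons(b, c)), c))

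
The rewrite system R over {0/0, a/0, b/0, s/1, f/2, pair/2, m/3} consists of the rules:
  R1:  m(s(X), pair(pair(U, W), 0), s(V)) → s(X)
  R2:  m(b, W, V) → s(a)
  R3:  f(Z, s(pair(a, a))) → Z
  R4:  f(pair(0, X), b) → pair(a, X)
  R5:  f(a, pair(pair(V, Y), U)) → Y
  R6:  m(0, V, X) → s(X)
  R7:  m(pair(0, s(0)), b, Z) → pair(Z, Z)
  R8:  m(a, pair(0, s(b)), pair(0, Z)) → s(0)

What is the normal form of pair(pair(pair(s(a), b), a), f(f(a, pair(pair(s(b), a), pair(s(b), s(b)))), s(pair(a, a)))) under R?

1. pair(pair(pair(s(a), b), a), f(f(a, pair(pair(s(b), a), pair(s(b), s(b)))), s(pair(a, a))))  →  pair(pair(pair(s(a), b), a), f(a, pair(pair(s(b), a), pair(s(b), s(b)))))   [R3 at 2]
2. pair(pair(pair(s(a), b), a), f(a, pair(pair(s(b), a), pair(s(b), s(b)))))  →  pair(pair(pair(s(a), b), a), a)   [R5 at 2]

pair(pair(pair(s(a), b), a), a)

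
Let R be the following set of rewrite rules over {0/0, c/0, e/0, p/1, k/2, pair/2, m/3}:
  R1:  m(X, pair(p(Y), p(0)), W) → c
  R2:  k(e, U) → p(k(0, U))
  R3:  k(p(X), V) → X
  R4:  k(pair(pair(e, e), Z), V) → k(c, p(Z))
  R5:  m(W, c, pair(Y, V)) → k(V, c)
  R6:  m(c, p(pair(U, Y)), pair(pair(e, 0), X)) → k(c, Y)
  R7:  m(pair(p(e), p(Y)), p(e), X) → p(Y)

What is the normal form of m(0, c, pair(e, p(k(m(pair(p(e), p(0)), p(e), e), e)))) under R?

0

1. m(0, c, pair(e, p(k(m(pair(p(e), p(0)), p(e), e), e))))  →  k(p(k(m(pair(p(e), p(0)), p(e), e), e)), c)   [R5 at ε]
2. k(p(k(m(pair(p(e), p(0)), p(e), e), e)), c)  →  k(m(pair(p(e), p(0)), p(e), e), e)   [R3 at ε]
3. k(m(pair(p(e), p(0)), p(e), e), e)  →  k(p(0), e)   [R7 at 1]
4. k(p(0), e)  →  0   [R3 at ε]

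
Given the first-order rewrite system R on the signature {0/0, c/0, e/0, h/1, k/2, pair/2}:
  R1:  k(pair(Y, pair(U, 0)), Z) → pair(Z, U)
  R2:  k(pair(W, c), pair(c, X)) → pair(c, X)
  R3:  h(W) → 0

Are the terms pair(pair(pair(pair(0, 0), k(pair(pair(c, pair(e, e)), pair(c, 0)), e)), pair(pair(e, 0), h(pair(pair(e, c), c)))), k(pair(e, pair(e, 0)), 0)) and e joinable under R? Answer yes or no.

no — NF(t₁) = pair(pair(pair(pair(0, 0), pair(e, c)), pair(pair(e, 0), 0)), pair(0, e)), NF(t₂) = e

Reduce t₁ = pair(pair(pair(pair(0, 0), k(pair(pair(c, pair(e, e)), pair(c, 0)), e)), pair(pair(e, 0), h(pair(pair(e, c), c)))), k(pair(e, pair(e, 0)), 0)):
1. pair(pair(pair(pair(0, 0), k(pair(pair(c, pair(e, e)), pair(c, 0)), e)), pair(pair(e, 0), h(pair(pair(e, c), c)))), k(pair(e, pair(e, 0)), 0))  →  pair(pair(pair(pair(0, 0), pair(e, c)), pair(pair(e, 0), h(pair(pair(e, c), c)))), k(pair(e, pair(e, 0)), 0))   [R1 at 1.1.2]
2. pair(pair(pair(pair(0, 0), pair(e, c)), pair(pair(e, 0), h(pair(pair(e, c), c)))), k(pair(e, pair(e, 0)), 0))  →  pair(pair(pair(pair(0, 0), pair(e, c)), pair(pair(e, 0), 0)), k(pair(e, pair(e, 0)), 0))   [R3 at 1.2.2]
3. pair(pair(pair(pair(0, 0), pair(e, c)), pair(pair(e, 0), 0)), k(pair(e, pair(e, 0)), 0))  →  pair(pair(pair(pair(0, 0), pair(e, c)), pair(pair(e, 0), 0)), pair(0, e))   [R1 at 2]

Reduce t₂ = e:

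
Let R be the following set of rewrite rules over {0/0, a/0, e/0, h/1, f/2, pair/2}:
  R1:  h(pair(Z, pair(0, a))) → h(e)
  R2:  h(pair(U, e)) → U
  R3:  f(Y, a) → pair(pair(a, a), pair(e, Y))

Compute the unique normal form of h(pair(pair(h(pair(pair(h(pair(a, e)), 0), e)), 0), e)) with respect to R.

1. h(pair(pair(h(pair(pair(h(pair(a, e)), 0), e)), 0), e))  →  pair(h(pair(pair(h(pair(a, e)), 0), e)), 0)   [R2 at ε]
2. pair(h(pair(pair(h(pair(a, e)), 0), e)), 0)  →  pair(pair(h(pair(a, e)), 0), 0)   [R2 at 1]
3. pair(pair(h(pair(a, e)), 0), 0)  →  pair(pair(a, 0), 0)   [R2 at 1.1]

pair(pair(a, 0), 0)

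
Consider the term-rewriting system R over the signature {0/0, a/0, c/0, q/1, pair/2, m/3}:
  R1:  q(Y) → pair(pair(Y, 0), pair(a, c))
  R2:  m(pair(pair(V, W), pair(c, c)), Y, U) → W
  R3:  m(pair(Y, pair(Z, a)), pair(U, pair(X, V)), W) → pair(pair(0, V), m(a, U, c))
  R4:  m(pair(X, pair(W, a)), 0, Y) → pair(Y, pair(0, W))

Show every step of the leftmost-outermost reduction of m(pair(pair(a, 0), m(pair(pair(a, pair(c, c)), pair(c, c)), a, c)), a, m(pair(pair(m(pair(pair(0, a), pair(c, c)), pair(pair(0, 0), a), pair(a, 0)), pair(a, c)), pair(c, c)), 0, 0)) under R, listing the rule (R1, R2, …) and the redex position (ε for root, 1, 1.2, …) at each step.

1. m(pair(pair(a, 0), m(pair(pair(a, pair(c, c)), pair(c, c)), a, c)), a, m(pair(pair(m(pair(pair(0, a), pair(c, c)), pair(pair(0, 0), a), pair(a, 0)), pair(a, c)), pair(c, c)), 0, 0))  →  m(pair(pair(a, 0), pair(c, c)), a, m(pair(pair(m(pair(pair(0, a), pair(c, c)), pair(pair(0, 0), a), pair(a, 0)), pair(a, c)), pair(c, c)), 0, 0))   [R2 at 1.2]
2. m(pair(pair(a, 0), pair(c, c)), a, m(pair(pair(m(pair(pair(0, a), pair(c, c)), pair(pair(0, 0), a), pair(a, 0)), pair(a, c)), pair(c, c)), 0, 0))  →  0   [R2 at ε]

0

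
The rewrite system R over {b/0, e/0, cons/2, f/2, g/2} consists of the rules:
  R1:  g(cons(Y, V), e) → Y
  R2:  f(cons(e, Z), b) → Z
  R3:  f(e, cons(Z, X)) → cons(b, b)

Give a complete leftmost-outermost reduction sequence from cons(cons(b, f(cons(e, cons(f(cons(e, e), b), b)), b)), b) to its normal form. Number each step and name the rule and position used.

cons(cons(b, cons(e, b)), b)

1. cons(cons(b, f(cons(e, cons(f(cons(e, e), b), b)), b)), b)  →  cons(cons(b, cons(f(cons(e, e), b), b)), b)   [R2 at 1.2]
2. cons(cons(b, cons(f(cons(e, e), b), b)), b)  →  cons(cons(b, cons(e, b)), b)   [R2 at 1.2.1]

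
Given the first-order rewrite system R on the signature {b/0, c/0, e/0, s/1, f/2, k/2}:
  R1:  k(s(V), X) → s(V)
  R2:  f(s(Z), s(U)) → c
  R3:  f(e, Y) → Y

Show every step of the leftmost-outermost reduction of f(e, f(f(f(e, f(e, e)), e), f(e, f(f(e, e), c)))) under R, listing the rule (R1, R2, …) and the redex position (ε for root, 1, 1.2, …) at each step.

1. f(e, f(f(f(e, f(e, e)), e), f(e, f(f(e, e), c))))  →  f(f(f(e, f(e, e)), e), f(e, f(f(e, e), c)))   [R3 at ε]
2. f(f(f(e, f(e, e)), e), f(e, f(f(e, e), c)))  →  f(f(f(e, e), e), f(e, f(f(e, e), c)))   [R3 at 1.1]
3. f(f(f(e, e), e), f(e, f(f(e, e), c)))  →  f(f(e, e), f(e, f(f(e, e), c)))   [R3 at 1.1]
4. f(f(e, e), f(e, f(f(e, e), c)))  →  f(e, f(e, f(f(e, e), c)))   [R3 at 1]
5. f(e, f(e, f(f(e, e), c)))  →  f(e, f(f(e, e), c))   [R3 at ε]
6. f(e, f(f(e, e), c))  →  f(f(e, e), c)   [R3 at ε]
7. f(f(e, e), c)  →  f(e, c)   [R3 at 1]
8. f(e, c)  →  c   [R3 at ε]

c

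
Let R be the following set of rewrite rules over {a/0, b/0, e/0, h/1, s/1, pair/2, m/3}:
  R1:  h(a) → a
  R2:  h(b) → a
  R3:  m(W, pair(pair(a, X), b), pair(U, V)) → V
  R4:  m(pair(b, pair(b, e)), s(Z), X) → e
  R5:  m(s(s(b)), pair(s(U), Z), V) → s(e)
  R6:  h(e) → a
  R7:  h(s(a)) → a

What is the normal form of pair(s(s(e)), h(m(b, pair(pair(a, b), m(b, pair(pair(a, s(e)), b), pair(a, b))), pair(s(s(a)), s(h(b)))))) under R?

1. pair(s(s(e)), h(m(b, pair(pair(a, b), m(b, pair(pair(a, s(e)), b), pair(a, b))), pair(s(s(a)), s(h(b))))))  →  pair(s(s(e)), h(m(b, pair(pair(a, b), b), pair(s(s(a)), s(h(b))))))   [R3 at 2.1.2.2]
2. pair(s(s(e)), h(m(b, pair(pair(a, b), b), pair(s(s(a)), s(h(b))))))  →  pair(s(s(e)), h(s(h(b))))   [R3 at 2.1]
3. pair(s(s(e)), h(s(h(b))))  →  pair(s(s(e)), h(s(a)))   [R2 at 2.1.1]
4. pair(s(s(e)), h(s(a)))  →  pair(s(s(e)), a)   [R7 at 2]

pair(s(s(e)), a)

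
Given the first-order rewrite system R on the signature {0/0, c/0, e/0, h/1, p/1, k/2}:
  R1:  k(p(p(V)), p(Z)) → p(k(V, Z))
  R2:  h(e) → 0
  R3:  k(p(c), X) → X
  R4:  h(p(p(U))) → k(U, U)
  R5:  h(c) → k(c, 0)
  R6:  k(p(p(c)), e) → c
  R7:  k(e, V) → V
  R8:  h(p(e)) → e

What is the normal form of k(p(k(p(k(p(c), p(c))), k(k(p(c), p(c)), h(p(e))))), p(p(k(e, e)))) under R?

1. k(p(k(p(k(p(c), p(c))), k(k(p(c), p(c)), h(p(e))))), p(p(k(e, e))))  →  k(p(k(p(p(c)), k(k(p(c), p(c)), h(p(e))))), p(p(k(e, e))))   [R3 at 1.1.1.1]
2. k(p(k(p(p(c)), k(k(p(c), p(c)), h(p(e))))), p(p(k(e, e))))  →  k(p(k(p(p(c)), k(p(c), h(p(e))))), p(p(k(e, e))))   [R3 at 1.1.2.1]
3. k(p(k(p(p(c)), k(p(c), h(p(e))))), p(p(k(e, e))))  →  k(p(k(p(p(c)), h(p(e)))), p(p(k(e, e))))   [R3 at 1.1.2]
4. k(p(k(p(p(c)), h(p(e)))), p(p(k(e, e))))  →  k(p(k(p(p(c)), e)), p(p(k(e, e))))   [R8 at 1.1.2]
5. k(p(k(p(p(c)), e)), p(p(k(e, e))))  →  k(p(c), p(p(k(e, e))))   [R6 at 1.1]
6. k(p(c), p(p(k(e, e))))  →  p(p(k(e, e)))   [R3 at ε]
7. p(p(k(e, e)))  →  p(p(e))   [R7 at 1.1]

p(p(e))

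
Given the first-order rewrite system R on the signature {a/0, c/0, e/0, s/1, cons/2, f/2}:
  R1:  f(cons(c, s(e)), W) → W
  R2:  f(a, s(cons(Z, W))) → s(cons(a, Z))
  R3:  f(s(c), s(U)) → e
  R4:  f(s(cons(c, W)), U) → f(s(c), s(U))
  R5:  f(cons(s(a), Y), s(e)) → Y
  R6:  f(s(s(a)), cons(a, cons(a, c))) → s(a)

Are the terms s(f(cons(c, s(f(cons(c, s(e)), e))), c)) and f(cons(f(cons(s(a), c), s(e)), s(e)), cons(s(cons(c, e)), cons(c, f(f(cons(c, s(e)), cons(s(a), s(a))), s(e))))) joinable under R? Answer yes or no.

no — NF(t₁) = s(c), NF(t₂) = cons(s(cons(c, e)), cons(c, s(a)))

Reduce t₁ = s(f(cons(c, s(f(cons(c, s(e)), e))), c)):
1. s(f(cons(c, s(f(cons(c, s(e)), e))), c))  →  s(f(cons(c, s(e)), c))   [R1 at 1.1.2.1]
2. s(f(cons(c, s(e)), c))  →  s(c)   [R1 at 1]

Reduce t₂ = f(cons(f(cons(s(a), c), s(e)), s(e)), cons(s(cons(c, e)), cons(c, f(f(cons(c, s(e)), cons(s(a), s(a))), s(e))))):
1. f(cons(f(cons(s(a), c), s(e)), s(e)), cons(s(cons(c, e)), cons(c, f(f(cons(c, s(e)), cons(s(a), s(a))), s(e)))))  →  f(cons(c, s(e)), cons(s(cons(c, e)), cons(c, f(f(cons(c, s(e)), cons(s(a), s(a))), s(e)))))   [R5 at 1.1]
2. f(cons(c, s(e)), cons(s(cons(c, e)), cons(c, f(f(cons(c, s(e)), cons(s(a), s(a))), s(e)))))  →  cons(s(cons(c, e)), cons(c, f(f(cons(c, s(e)), cons(s(a), s(a))), s(e))))   [R1 at ε]
3. cons(s(cons(c, e)), cons(c, f(f(cons(c, s(e)), cons(s(a), s(a))), s(e))))  →  cons(s(cons(c, e)), cons(c, f(cons(s(a), s(a)), s(e))))   [R1 at 2.2.1]
4. cons(s(cons(c, e)), cons(c, f(cons(s(a), s(a)), s(e))))  →  cons(s(cons(c, e)), cons(c, s(a)))   [R5 at 2.2]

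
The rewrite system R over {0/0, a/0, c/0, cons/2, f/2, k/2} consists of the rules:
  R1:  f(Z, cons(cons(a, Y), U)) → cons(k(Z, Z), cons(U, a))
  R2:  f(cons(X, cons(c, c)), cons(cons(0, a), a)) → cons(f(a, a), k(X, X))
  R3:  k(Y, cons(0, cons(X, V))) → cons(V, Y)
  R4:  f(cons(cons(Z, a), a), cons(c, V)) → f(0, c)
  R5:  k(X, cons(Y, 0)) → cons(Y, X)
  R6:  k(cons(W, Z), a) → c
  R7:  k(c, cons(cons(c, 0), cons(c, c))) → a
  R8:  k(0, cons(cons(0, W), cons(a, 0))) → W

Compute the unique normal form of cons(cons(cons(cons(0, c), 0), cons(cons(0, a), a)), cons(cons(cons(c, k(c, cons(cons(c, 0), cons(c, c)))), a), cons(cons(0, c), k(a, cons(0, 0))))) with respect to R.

1. cons(cons(cons(cons(0, c), 0), cons(cons(0, a), a)), cons(cons(cons(c, k(c, cons(cons(c, 0), cons(c, c)))), a), cons(cons(0, c), k(a, cons(0, 0)))))  →  cons(cons(cons(cons(0, c), 0), cons(cons(0, a), a)), cons(cons(cons(c, a), a), cons(cons(0, c), k(a, cons(0, 0)))))   [R7 at 2.1.1.2]
2. cons(cons(cons(cons(0, c), 0), cons(cons(0, a), a)), cons(cons(cons(c, a), a), cons(cons(0, c), k(a, cons(0, 0)))))  →  cons(cons(cons(cons(0, c), 0), cons(cons(0, a), a)), cons(cons(cons(c, a), a), cons(cons(0, c), cons(0, a))))   [R5 at 2.2.2]

cons(cons(cons(cons(0, c), 0), cons(cons(0, a), a)), cons(cons(cons(c, a), a), cons(cons(0, c), cons(0, a))))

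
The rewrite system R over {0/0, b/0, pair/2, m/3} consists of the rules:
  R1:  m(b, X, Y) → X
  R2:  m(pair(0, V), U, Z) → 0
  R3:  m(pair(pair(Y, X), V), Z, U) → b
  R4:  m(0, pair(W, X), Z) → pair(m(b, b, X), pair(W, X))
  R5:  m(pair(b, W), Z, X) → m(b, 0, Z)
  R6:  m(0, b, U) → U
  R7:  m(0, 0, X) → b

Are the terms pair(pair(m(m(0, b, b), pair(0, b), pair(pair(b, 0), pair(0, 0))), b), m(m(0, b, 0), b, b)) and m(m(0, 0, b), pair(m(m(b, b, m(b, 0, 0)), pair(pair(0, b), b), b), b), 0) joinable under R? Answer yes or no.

yes — NF(t₁) = pair(pair(pair(0, b), b), b), NF(t₂) = pair(pair(pair(0, b), b), b)

Reduce t₁ = pair(pair(m(m(0, b, b), pair(0, b), pair(pair(b, 0), pair(0, 0))), b), m(m(0, b, 0), b, b)):
1. pair(pair(m(m(0, b, b), pair(0, b), pair(pair(b, 0), pair(0, 0))), b), m(m(0, b, 0), b, b))  →  pair(pair(m(b, pair(0, b), pair(pair(b, 0), pair(0, 0))), b), m(m(0, b, 0), b, b))   [R6 at 1.1.1]
2. pair(pair(m(b, pair(0, b), pair(pair(b, 0), pair(0, 0))), b), m(m(0, b, 0), b, b))  →  pair(pair(pair(0, b), b), m(m(0, b, 0), b, b))   [R1 at 1.1]
3. pair(pair(pair(0, b), b), m(m(0, b, 0), b, b))  →  pair(pair(pair(0, b), b), m(0, b, b))   [R6 at 2.1]
4. pair(pair(pair(0, b), b), m(0, b, b))  →  pair(pair(pair(0, b), b), b)   [R6 at 2]

Reduce t₂ = m(m(0, 0, b), pair(m(m(b, b, m(b, 0, 0)), pair(pair(0, b), b), b), b), 0):
1. m(m(0, 0, b), pair(m(m(b, b, m(b, 0, 0)), pair(pair(0, b), b), b), b), 0)  →  m(b, pair(m(m(b, b, m(b, 0, 0)), pair(pair(0, b), b), b), b), 0)   [R7 at 1]
2. m(b, pair(m(m(b, b, m(b, 0, 0)), pair(pair(0, b), b), b), b), 0)  →  pair(m(m(b, b, m(b, 0, 0)), pair(pair(0, b), b), b), b)   [R1 at ε]
3. pair(m(m(b, b, m(b, 0, 0)), pair(pair(0, b), b), b), b)  →  pair(m(b, pair(pair(0, b), b), b), b)   [R1 at 1.1]
4. pair(m(b, pair(pair(0, b), b), b), b)  →  pair(pair(pair(0, b), b), b)   [R1 at 1]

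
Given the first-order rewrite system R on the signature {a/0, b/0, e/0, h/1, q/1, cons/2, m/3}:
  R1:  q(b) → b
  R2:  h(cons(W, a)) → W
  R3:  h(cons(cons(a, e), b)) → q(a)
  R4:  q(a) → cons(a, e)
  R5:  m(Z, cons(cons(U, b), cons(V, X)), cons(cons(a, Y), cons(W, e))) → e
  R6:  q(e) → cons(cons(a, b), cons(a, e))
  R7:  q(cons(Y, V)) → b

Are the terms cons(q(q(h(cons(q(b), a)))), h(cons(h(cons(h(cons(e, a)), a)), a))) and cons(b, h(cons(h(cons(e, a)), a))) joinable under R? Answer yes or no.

yes — NF(t₁) = cons(b, e), NF(t₂) = cons(b, e)

Reduce t₁ = cons(q(q(h(cons(q(b), a)))), h(cons(h(cons(h(cons(e, a)), a)), a))):
1. cons(q(q(h(cons(q(b), a)))), h(cons(h(cons(h(cons(e, a)), a)), a)))  →  cons(q(q(q(b))), h(cons(h(cons(h(cons(e, a)), a)), a)))   [R2 at 1.1.1]
2. cons(q(q(q(b))), h(cons(h(cons(h(cons(e, a)), a)), a)))  →  cons(q(q(b)), h(cons(h(cons(h(cons(e, a)), a)), a)))   [R1 at 1.1.1]
3. cons(q(q(b)), h(cons(h(cons(h(cons(e, a)), a)), a)))  →  cons(q(b), h(cons(h(cons(h(cons(e, a)), a)), a)))   [R1 at 1.1]
4. cons(q(b), h(cons(h(cons(h(cons(e, a)), a)), a)))  →  cons(b, h(cons(h(cons(h(cons(e, a)), a)), a)))   [R1 at 1]
5. cons(b, h(cons(h(cons(h(cons(e, a)), a)), a)))  →  cons(b, h(cons(h(cons(e, a)), a)))   [R2 at 2]
6. cons(b, h(cons(h(cons(e, a)), a)))  →  cons(b, h(cons(e, a)))   [R2 at 2]
7. cons(b, h(cons(e, a)))  →  cons(b, e)   [R2 at 2]

Reduce t₂ = cons(b, h(cons(h(cons(e, a)), a))):
1. cons(b, h(cons(h(cons(e, a)), a)))  →  cons(b, h(cons(e, a)))   [R2 at 2]
2. cons(b, h(cons(e, a)))  →  cons(b, e)   [R2 at 2]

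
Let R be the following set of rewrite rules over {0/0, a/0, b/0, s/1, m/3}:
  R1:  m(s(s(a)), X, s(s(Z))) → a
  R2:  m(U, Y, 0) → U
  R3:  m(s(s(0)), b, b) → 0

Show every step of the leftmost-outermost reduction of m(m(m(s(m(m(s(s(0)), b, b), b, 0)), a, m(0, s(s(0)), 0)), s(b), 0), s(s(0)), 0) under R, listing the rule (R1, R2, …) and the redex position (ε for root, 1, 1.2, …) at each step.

1. m(m(m(s(m(m(s(s(0)), b, b), b, 0)), a, m(0, s(s(0)), 0)), s(b), 0), s(s(0)), 0)  →  m(m(s(m(m(s(s(0)), b, b), b, 0)), a, m(0, s(s(0)), 0)), s(b), 0)   [R2 at ε]
2. m(m(s(m(m(s(s(0)), b, b), b, 0)), a, m(0, s(s(0)), 0)), s(b), 0)  →  m(s(m(m(s(s(0)), b, b), b, 0)), a, m(0, s(s(0)), 0))   [R2 at ε]
3. m(s(m(m(s(s(0)), b, b), b, 0)), a, m(0, s(s(0)), 0))  →  m(s(m(s(s(0)), b, b)), a, m(0, s(s(0)), 0))   [R2 at 1.1]
4. m(s(m(s(s(0)), b, b)), a, m(0, s(s(0)), 0))  →  m(s(0), a, m(0, s(s(0)), 0))   [R3 at 1.1]
5. m(s(0), a, m(0, s(s(0)), 0))  →  m(s(0), a, 0)   [R2 at 3]
6. m(s(0), a, 0)  →  s(0)   [R2 at ε]

s(0)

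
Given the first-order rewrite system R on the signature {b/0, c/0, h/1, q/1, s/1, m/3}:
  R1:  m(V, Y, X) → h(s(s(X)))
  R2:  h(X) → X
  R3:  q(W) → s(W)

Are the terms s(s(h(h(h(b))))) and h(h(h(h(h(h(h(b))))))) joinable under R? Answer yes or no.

no — NF(t₁) = s(s(b)), NF(t₂) = b

Reduce t₁ = s(s(h(h(h(b))))):
1. s(s(h(h(h(b)))))  →  s(s(h(h(b))))   [R2 at 1.1]
2. s(s(h(h(b))))  →  s(s(h(b)))   [R2 at 1.1]
3. s(s(h(b)))  →  s(s(b))   [R2 at 1.1]

Reduce t₂ = h(h(h(h(h(h(h(b))))))):
1. h(h(h(h(h(h(h(b)))))))  →  h(h(h(h(h(h(b))))))   [R2 at ε]
2. h(h(h(h(h(h(b))))))  →  h(h(h(h(h(b)))))   [R2 at ε]
3. h(h(h(h(h(b)))))  →  h(h(h(h(b))))   [R2 at ε]
4. h(h(h(h(b))))  →  h(h(h(b)))   [R2 at ε]
5. h(h(h(b)))  →  h(h(b))   [R2 at ε]
6. h(h(b))  →  h(b)   [R2 at ε]
7. h(b)  →  b   [R2 at ε]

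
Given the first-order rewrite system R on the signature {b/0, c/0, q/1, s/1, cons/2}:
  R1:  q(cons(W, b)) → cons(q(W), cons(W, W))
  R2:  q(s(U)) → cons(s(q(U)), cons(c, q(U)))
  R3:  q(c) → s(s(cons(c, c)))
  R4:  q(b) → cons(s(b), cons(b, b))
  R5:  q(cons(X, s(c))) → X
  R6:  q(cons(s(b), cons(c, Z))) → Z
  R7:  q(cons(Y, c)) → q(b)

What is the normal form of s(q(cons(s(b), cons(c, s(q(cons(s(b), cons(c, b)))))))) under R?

1. s(q(cons(s(b), cons(c, s(q(cons(s(b), cons(c, b))))))))  →  s(s(q(cons(s(b), cons(c, b)))))   [R6 at 1]
2. s(s(q(cons(s(b), cons(c, b)))))  →  s(s(b))   [R6 at 1.1]

s(s(b))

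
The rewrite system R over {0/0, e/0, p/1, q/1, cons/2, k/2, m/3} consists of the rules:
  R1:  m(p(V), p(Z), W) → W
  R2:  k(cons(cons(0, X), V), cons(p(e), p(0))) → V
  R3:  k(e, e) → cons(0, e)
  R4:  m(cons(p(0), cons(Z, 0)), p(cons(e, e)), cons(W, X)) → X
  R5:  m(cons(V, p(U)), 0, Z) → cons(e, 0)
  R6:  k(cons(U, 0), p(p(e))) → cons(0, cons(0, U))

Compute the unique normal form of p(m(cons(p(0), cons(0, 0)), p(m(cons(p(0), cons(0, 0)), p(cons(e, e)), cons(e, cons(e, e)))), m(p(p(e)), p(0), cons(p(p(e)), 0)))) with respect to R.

p(0)

1. p(m(cons(p(0), cons(0, 0)), p(m(cons(p(0), cons(0, 0)), p(cons(e, e)), cons(e, cons(e, e)))), m(p(p(e)), p(0), cons(p(p(e)), 0))))  →  p(m(cons(p(0), cons(0, 0)), p(cons(e, e)), m(p(p(e)), p(0), cons(p(p(e)), 0))))   [R4 at 1.2.1]
2. p(m(cons(p(0), cons(0, 0)), p(cons(e, e)), m(p(p(e)), p(0), cons(p(p(e)), 0))))  →  p(m(cons(p(0), cons(0, 0)), p(cons(e, e)), cons(p(p(e)), 0)))   [R1 at 1.3]
3. p(m(cons(p(0), cons(0, 0)), p(cons(e, e)), cons(p(p(e)), 0)))  →  p(0)   [R4 at 1]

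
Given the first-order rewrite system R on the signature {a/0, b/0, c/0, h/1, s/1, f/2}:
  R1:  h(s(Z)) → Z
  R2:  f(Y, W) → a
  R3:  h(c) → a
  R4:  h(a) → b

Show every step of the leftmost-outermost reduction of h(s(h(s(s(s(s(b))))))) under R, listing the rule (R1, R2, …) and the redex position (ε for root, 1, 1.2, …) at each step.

s(s(s(b)))

1. h(s(h(s(s(s(s(b)))))))  →  h(s(s(s(s(b)))))   [R1 at ε]
2. h(s(s(s(s(b)))))  →  s(s(s(b)))   [R1 at ε]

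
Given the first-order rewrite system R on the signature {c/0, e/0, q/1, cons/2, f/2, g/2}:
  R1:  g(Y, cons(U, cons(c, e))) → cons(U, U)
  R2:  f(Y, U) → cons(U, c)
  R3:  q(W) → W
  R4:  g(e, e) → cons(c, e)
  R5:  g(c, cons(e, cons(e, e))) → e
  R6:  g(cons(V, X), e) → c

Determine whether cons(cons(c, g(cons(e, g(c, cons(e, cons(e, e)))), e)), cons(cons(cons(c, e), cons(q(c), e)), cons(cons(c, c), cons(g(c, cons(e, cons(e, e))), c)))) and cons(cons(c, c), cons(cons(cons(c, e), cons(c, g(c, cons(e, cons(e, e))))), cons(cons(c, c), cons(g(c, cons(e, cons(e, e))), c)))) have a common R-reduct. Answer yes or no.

Reduce t₁ = cons(cons(c, g(cons(e, g(c, cons(e, cons(e, e)))), e)), cons(cons(cons(c, e), cons(q(c), e)), cons(cons(c, c), cons(g(c, cons(e, cons(e, e))), c)))):
1. cons(cons(c, g(cons(e, g(c, cons(e, cons(e, e)))), e)), cons(cons(cons(c, e), cons(q(c), e)), cons(cons(c, c), cons(g(c, cons(e, cons(e, e))), c))))  →  cons(cons(c, c), cons(cons(cons(c, e), cons(q(c), e)), cons(cons(c, c), cons(g(c, cons(e, cons(e, e))), c))))   [R6 at 1.2]
2. cons(cons(c, c), cons(cons(cons(c, e), cons(q(c), e)), cons(cons(c, c), cons(g(c, cons(e, cons(e, e))), c))))  →  cons(cons(c, c), cons(cons(cons(c, e), cons(c, e)), cons(cons(c, c), cons(g(c, cons(e, cons(e, e))), c))))   [R3 at 2.1.2.1]
3. cons(cons(c, c), cons(cons(cons(c, e), cons(c, e)), cons(cons(c, c), cons(g(c, cons(e, cons(e, e))), c))))  →  cons(cons(c, c), cons(cons(cons(c, e), cons(c, e)), cons(cons(c, c), cons(e, c))))   [R5 at 2.2.2.1]

Reduce t₂ = cons(cons(c, c), cons(cons(cons(c, e), cons(c, g(c, cons(e, cons(e, e))))), cons(cons(c, c), cons(g(c, cons(e, cons(e, e))), c)))):
1. cons(cons(c, c), cons(cons(cons(c, e), cons(c, g(c, cons(e, cons(e, e))))), cons(cons(c, c), cons(g(c, cons(e, cons(e, e))), c))))  →  cons(cons(c, c), cons(cons(cons(c, e), cons(c, e)), cons(cons(c, c), cons(g(c, cons(e, cons(e, e))), c))))   [R5 at 2.1.2.2]
2. cons(cons(c, c), cons(cons(cons(c, e), cons(c, e)), cons(cons(c, c), cons(g(c, cons(e, cons(e, e))), c))))  →  cons(cons(c, c), cons(cons(cons(c, e), cons(c, e)), cons(cons(c, c), cons(e, c))))   [R5 at 2.2.2.1]

yes — NF(t₁) = cons(cons(c, c), cons(cons(cons(c, e), cons(c, e)), cons(cons(c, c), cons(e, c)))), NF(t₂) = cons(cons(c, c), cons(cons(cons(c, e), cons(c, e)), cons(cons(c, c), cons(e, c))))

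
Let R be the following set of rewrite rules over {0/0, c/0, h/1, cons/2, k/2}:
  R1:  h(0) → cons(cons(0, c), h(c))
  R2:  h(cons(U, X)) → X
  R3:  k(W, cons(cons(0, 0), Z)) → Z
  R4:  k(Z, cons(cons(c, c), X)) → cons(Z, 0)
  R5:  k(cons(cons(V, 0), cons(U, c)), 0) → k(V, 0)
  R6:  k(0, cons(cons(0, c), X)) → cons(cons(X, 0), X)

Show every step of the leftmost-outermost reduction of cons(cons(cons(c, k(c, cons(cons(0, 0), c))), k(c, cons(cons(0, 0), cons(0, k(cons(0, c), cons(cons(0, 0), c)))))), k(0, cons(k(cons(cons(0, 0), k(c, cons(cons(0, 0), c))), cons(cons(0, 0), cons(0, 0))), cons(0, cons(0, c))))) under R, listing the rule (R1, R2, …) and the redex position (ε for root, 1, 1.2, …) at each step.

cons(cons(cons(c, c), cons(0, c)), cons(0, cons(0, c)))

1. cons(cons(cons(c, k(c, cons(cons(0, 0), c))), k(c, cons(cons(0, 0), cons(0, k(cons(0, c), cons(cons(0, 0), c)))))), k(0, cons(k(cons(cons(0, 0), k(c, cons(cons(0, 0), c))), cons(cons(0, 0), cons(0, 0))), cons(0, cons(0, c)))))  →  cons(cons(cons(c, c), k(c, cons(cons(0, 0), cons(0, k(cons(0, c), cons(cons(0, 0), c)))))), k(0, cons(k(cons(cons(0, 0), k(c, cons(cons(0, 0), c))), cons(cons(0, 0), cons(0, 0))), cons(0, cons(0, c)))))   [R3 at 1.1.2]
2. cons(cons(cons(c, c), k(c, cons(cons(0, 0), cons(0, k(cons(0, c), cons(cons(0, 0), c)))))), k(0, cons(k(cons(cons(0, 0), k(c, cons(cons(0, 0), c))), cons(cons(0, 0), cons(0, 0))), cons(0, cons(0, c)))))  →  cons(cons(cons(c, c), cons(0, k(cons(0, c), cons(cons(0, 0), c)))), k(0, cons(k(cons(cons(0, 0), k(c, cons(cons(0, 0), c))), cons(cons(0, 0), cons(0, 0))), cons(0, cons(0, c)))))   [R3 at 1.2]
3. cons(cons(cons(c, c), cons(0, k(cons(0, c), cons(cons(0, 0), c)))), k(0, cons(k(cons(cons(0, 0), k(c, cons(cons(0, 0), c))), cons(cons(0, 0), cons(0, 0))), cons(0, cons(0, c)))))  →  cons(cons(cons(c, c), cons(0, c)), k(0, cons(k(cons(cons(0, 0), k(c, cons(cons(0, 0), c))), cons(cons(0, 0), cons(0, 0))), cons(0, cons(0, c)))))   [R3 at 1.2.2]
4. cons(cons(cons(c, c), cons(0, c)), k(0, cons(k(cons(cons(0, 0), k(c, cons(cons(0, 0), c))), cons(cons(0, 0), cons(0, 0))), cons(0, cons(0, c)))))  →  cons(cons(cons(c, c), cons(0, c)), k(0, cons(cons(0, 0), cons(0, cons(0, c)))))   [R3 at 2.2.1]
5. cons(cons(cons(c, c), cons(0, c)), k(0, cons(cons(0, 0), cons(0, cons(0, c)))))  →  cons(cons(cons(c, c), cons(0, c)), cons(0, cons(0, c)))   [R3 at 2]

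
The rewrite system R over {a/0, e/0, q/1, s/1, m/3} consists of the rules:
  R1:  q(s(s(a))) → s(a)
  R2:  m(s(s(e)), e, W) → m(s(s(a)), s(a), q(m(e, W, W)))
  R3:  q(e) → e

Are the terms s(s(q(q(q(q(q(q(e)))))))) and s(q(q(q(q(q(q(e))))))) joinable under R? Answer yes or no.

no — NF(t₁) = s(s(e)), NF(t₂) = s(e)

Reduce t₁ = s(s(q(q(q(q(q(q(e)))))))):
1. s(s(q(q(q(q(q(q(e))))))))  →  s(s(q(q(q(q(q(e)))))))   [R3 at 1.1.1.1.1.1.1]
2. s(s(q(q(q(q(q(e)))))))  →  s(s(q(q(q(q(e))))))   [R3 at 1.1.1.1.1.1]
3. s(s(q(q(q(q(e))))))  →  s(s(q(q(q(e)))))   [R3 at 1.1.1.1.1]
4. s(s(q(q(q(e)))))  →  s(s(q(q(e))))   [R3 at 1.1.1.1]
5. s(s(q(q(e))))  →  s(s(q(e)))   [R3 at 1.1.1]
6. s(s(q(e)))  →  s(s(e))   [R3 at 1.1]

Reduce t₂ = s(q(q(q(q(q(q(e))))))):
1. s(q(q(q(q(q(q(e)))))))  →  s(q(q(q(q(q(e))))))   [R3 at 1.1.1.1.1.1]
2. s(q(q(q(q(q(e))))))  →  s(q(q(q(q(e)))))   [R3 at 1.1.1.1.1]
3. s(q(q(q(q(e)))))  →  s(q(q(q(e))))   [R3 at 1.1.1.1]
4. s(q(q(q(e))))  →  s(q(q(e)))   [R3 at 1.1.1]
5. s(q(q(e)))  →  s(q(e))   [R3 at 1.1]
6. s(q(e))  →  s(e)   [R3 at 1]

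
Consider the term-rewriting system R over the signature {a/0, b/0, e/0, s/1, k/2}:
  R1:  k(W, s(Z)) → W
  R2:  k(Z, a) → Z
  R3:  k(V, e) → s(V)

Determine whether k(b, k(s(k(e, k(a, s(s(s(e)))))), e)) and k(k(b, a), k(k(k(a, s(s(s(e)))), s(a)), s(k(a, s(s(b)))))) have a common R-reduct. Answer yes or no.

Reduce t₁ = k(b, k(s(k(e, k(a, s(s(s(e)))))), e)):
1. k(b, k(s(k(e, k(a, s(s(s(e)))))), e))  →  k(b, s(s(k(e, k(a, s(s(s(e))))))))   [R3 at 2]
2. k(b, s(s(k(e, k(a, s(s(s(e))))))))  →  b   [R1 at ε]

Reduce t₂ = k(k(b, a), k(k(k(a, s(s(s(e)))), s(a)), s(k(a, s(s(b)))))):
1. k(k(b, a), k(k(k(a, s(s(s(e)))), s(a)), s(k(a, s(s(b))))))  →  k(b, k(k(k(a, s(s(s(e)))), s(a)), s(k(a, s(s(b))))))   [R2 at 1]
2. k(b, k(k(k(a, s(s(s(e)))), s(a)), s(k(a, s(s(b))))))  →  k(b, k(k(a, s(s(s(e)))), s(a)))   [R1 at 2]
3. k(b, k(k(a, s(s(s(e)))), s(a)))  →  k(b, k(a, s(s(s(e)))))   [R1 at 2]
4. k(b, k(a, s(s(s(e)))))  →  k(b, a)   [R1 at 2]
5. k(b, a)  →  b   [R2 at ε]

yes — NF(t₁) = b, NF(t₂) = b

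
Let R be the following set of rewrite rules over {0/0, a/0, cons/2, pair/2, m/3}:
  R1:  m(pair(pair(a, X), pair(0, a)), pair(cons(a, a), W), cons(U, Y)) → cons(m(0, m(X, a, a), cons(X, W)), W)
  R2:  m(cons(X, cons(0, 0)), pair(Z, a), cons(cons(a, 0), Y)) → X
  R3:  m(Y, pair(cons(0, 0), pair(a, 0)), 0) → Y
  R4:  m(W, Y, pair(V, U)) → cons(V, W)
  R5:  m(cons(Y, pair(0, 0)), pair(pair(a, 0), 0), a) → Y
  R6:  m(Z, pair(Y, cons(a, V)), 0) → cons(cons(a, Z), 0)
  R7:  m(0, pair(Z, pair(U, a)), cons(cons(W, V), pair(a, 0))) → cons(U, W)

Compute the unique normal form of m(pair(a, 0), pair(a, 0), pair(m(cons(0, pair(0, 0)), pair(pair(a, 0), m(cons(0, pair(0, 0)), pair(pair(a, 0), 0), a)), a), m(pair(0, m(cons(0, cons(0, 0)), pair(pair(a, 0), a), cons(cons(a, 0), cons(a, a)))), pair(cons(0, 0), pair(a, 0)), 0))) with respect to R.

cons(0, pair(a, 0))

1. m(pair(a, 0), pair(a, 0), pair(m(cons(0, pair(0, 0)), pair(pair(a, 0), m(cons(0, pair(0, 0)), pair(pair(a, 0), 0), a)), a), m(pair(0, m(cons(0, cons(0, 0)), pair(pair(a, 0), a), cons(cons(a, 0), cons(a, a)))), pair(cons(0, 0), pair(a, 0)), 0)))  →  cons(m(cons(0, pair(0, 0)), pair(pair(a, 0), m(cons(0, pair(0, 0)), pair(pair(a, 0), 0), a)), a), pair(a, 0))   [R4 at ε]
2. cons(m(cons(0, pair(0, 0)), pair(pair(a, 0), m(cons(0, pair(0, 0)), pair(pair(a, 0), 0), a)), a), pair(a, 0))  →  cons(m(cons(0, pair(0, 0)), pair(pair(a, 0), 0), a), pair(a, 0))   [R5 at 1.2.2]
3. cons(m(cons(0, pair(0, 0)), pair(pair(a, 0), 0), a), pair(a, 0))  →  cons(0, pair(a, 0))   [R5 at 1]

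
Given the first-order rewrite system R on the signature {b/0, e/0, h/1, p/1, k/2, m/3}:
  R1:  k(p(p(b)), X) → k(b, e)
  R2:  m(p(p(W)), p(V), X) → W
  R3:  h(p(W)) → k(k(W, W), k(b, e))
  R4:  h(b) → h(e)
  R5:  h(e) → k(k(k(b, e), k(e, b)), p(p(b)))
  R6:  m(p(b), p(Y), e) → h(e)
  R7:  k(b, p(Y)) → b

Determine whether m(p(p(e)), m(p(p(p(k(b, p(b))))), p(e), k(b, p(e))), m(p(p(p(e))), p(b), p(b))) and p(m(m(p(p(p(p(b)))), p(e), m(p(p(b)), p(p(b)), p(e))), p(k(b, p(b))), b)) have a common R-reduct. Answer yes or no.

Reduce t₁ = m(p(p(e)), m(p(p(p(k(b, p(b))))), p(e), k(b, p(e))), m(p(p(p(e))), p(b), p(b))):
1. m(p(p(e)), m(p(p(p(k(b, p(b))))), p(e), k(b, p(e))), m(p(p(p(e))), p(b), p(b)))  →  m(p(p(e)), p(k(b, p(b))), m(p(p(p(e))), p(b), p(b)))   [R2 at 2]
2. m(p(p(e)), p(k(b, p(b))), m(p(p(p(e))), p(b), p(b)))  →  e   [R2 at ε]

Reduce t₂ = p(m(m(p(p(p(p(b)))), p(e), m(p(p(b)), p(p(b)), p(e))), p(k(b, p(b))), b)):
1. p(m(m(p(p(p(p(b)))), p(e), m(p(p(b)), p(p(b)), p(e))), p(k(b, p(b))), b))  →  p(m(p(p(b)), p(k(b, p(b))), b))   [R2 at 1.1]
2. p(m(p(p(b)), p(k(b, p(b))), b))  →  p(b)   [R2 at 1]

no — NF(t₁) = e, NF(t₂) = p(b)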